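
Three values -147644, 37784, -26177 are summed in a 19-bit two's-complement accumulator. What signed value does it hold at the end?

-147644 + 37784 = -109860 (1100101001011011100)
-109860 + (-26177) = -136037 (1011110110010011011)

-136037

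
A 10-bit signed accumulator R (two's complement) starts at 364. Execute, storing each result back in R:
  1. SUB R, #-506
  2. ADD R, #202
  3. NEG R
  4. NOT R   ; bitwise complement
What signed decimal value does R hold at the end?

47

Start: R = 364 = 0101101100.
R = 364 − (-506) = 870; wraps to -154 = 1101100110
R = -154 + 202 = 48 = 0000110000
R = −(48) = -48 = 1111010000
R = NOT 1111010000 = 0000101111 = 47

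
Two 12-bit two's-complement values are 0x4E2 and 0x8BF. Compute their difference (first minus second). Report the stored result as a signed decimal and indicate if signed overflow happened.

-989; overflow

0x4E2 = 010011100010 = 1250 (signed)
0x8BF = 100010111111 = -1857 (signed)
Subtract via negate-and-add: invert 100010111111 + 1 = 011101000001 (i.e. 1857).
  010011100010
+ 011101000001
= 110000100011
Result 110000100011: MSB = 1 → 3107 − 4096 = -989.
Both addends (after negating the subtrahend) are non-negative but the stored result is negative: signed overflow. The true value 1250 − (-1857) = 3107 lies outside [-2048, 2047].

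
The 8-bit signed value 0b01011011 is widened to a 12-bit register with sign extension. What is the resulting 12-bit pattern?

000001011011

MSB of 01011011 is 0; replicate it into the new high bits.
0000|01011011 → 000001011011 (still 91).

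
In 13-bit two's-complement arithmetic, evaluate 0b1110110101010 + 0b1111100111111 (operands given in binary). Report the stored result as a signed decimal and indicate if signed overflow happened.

-791; no overflow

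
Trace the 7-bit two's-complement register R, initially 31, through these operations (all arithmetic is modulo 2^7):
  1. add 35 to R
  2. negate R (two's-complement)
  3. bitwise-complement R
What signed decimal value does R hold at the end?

Start: R = 31 = 0011111.
R = 31 + 35 = 66; wraps to -62 = 1000010
R = −(-62) = 62 = 0111110
R = NOT 0111110 = 1000001 = -63

-63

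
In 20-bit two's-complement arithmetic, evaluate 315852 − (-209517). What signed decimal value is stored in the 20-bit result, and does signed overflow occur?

-523207; overflow

315852 → 01001101000111001100
-209517 → 11001100110110010011
Subtract via negate-and-add: invert 11001100110110010011 + 1 = 00110011001001101101 (i.e. 209517).
  01001101000111001100
+ 00110011001001101101
= 10000000010000111001
Result 10000000010000111001: MSB = 1 → 525369 − 1048576 = -523207.
Both addends (after negating the subtrahend) are non-negative but the stored result is negative: signed overflow. The true value 315852 − (-209517) = 525369 lies outside [-524288, 524287].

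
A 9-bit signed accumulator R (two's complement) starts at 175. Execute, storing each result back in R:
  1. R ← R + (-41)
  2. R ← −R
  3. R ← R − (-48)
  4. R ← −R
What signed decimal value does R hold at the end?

Start: R = 175 = 010101111.
R = 175 + (-41) = 134 = 010000110
R = −(134) = -134 = 101111010
R = -134 − (-48) = -86 = 110101010
R = −(-86) = 86 = 001010110

86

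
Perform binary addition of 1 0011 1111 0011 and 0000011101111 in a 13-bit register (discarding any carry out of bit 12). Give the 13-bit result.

1010011100010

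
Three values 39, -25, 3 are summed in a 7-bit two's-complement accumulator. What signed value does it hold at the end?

17

39 + (-25) = 14 (0001110)
14 + 3 = 17 (0010001)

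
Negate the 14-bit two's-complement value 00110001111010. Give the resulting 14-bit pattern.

Invert: 11001110000101. Add 1: 11001110000110.
Check: 00110001111010 = 3194, 11001110000110 = -3194.

11001110000110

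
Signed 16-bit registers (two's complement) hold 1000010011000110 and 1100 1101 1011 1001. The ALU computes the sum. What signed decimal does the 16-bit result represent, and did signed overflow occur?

1000010011000110 = -31546 (signed)
1100 1101 1011 1001 → 1100110110111001 = -12871 (signed)
  1000010011000110
+ 1100110110111001
= 0101001001111111  (discard carry-out 1)
Result 0101001001111111: MSB = 0 → value 21119.
Both addends are negative but the stored result is non-negative: signed overflow. The true value -31546 + (-12871) = -44417 lies outside [-32768, 32767].

21119; overflow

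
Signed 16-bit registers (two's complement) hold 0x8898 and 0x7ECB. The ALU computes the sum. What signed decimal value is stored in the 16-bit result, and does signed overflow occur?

1891; no overflow

0x8898 = 1000100010011000 = -30568 (signed)
0x7ECB = 0111111011001011 = 32459 (signed)
  1000100010011000
+ 0111111011001011
= 0000011101100011  (discard carry-out 1)
Result 0000011101100011: MSB = 0 → value 1891.
Addends have opposite signs, so signed overflow cannot occur.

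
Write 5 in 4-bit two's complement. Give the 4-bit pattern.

5 is non-negative, so write it directly in 4 bits: 0101.

0101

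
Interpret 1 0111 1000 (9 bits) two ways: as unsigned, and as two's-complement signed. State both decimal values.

unsigned = 376, signed = -136

Unsigned: 101111000 = 376.
Signed: MSB=1 → 376 − 512 = -136.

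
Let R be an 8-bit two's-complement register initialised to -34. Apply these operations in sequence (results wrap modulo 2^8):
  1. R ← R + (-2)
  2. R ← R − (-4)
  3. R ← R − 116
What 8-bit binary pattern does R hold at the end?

Start: R = -34 = 11011110.
R = -34 + (-2) = -36 = 11011100
R = -36 − (-4) = -32 = 11100000
R = -32 − 116 = -148; wraps to 108 = 01101100

01101100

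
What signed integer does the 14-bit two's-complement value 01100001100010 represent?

6242

MSB is 0, so the value is non-negative: 01100001100010 = 6242.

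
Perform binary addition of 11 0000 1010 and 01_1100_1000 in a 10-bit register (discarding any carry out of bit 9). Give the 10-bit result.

0011010010

  1100001010
+ 0111001000
= 0011010010  (discard carry-out 1)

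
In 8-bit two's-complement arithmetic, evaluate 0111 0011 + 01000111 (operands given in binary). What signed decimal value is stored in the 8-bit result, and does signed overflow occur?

0111 0011 → 01110011 = 115 (signed)
01000111 = 71 (signed)
  01110011
+ 01000111
= 10111010
Result 10111010: MSB = 1 → 186 − 256 = -70.
Both addends are non-negative but the stored result is negative: signed overflow. The true value 115 + 71 = 186 lies outside [-128, 127].

-70; overflow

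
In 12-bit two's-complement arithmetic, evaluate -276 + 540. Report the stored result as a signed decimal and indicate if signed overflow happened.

264; no overflow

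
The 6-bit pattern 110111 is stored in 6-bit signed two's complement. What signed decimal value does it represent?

-9

MSB is 1, so the value is negative.
Unsigned reading: 55. Subtract 2^6 = 64: 55 − 64 = -9.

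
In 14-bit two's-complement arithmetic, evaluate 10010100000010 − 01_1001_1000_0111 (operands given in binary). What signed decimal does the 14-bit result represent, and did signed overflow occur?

2939; overflow

10010100000010 = -6910 (signed)
01_1001_1000_0111 → 01100110000111 = 6535 (signed)
Subtract via negate-and-add: invert 01100110000111 + 1 = 10011001111001 (i.e. -6535).
  10010100000010
+ 10011001111001
= 00101101111011  (discard carry-out 1)
Result 00101101111011: MSB = 0 → value 2939.
Both addends (after negating the subtrahend) are negative but the stored result is non-negative: signed overflow. The true value -6910 − 6535 = -13445 lies outside [-8192, 8191].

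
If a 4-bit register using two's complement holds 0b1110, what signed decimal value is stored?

MSB is 1, so the value is negative.
Invert: 0001. Add 1: 0010 = 2. So the value is −2.

-2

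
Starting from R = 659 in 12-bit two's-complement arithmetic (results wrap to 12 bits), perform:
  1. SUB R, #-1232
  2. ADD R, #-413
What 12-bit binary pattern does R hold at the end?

010111000110

Start: R = 659 = 001010010011.
R = 659 − (-1232) = 1891 = 011101100011
R = 1891 + (-413) = 1478 = 010111000110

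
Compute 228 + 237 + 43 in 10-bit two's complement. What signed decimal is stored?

228 + 237 = 465 (0111010001)
465 + 43 = 508 (0111111100)

508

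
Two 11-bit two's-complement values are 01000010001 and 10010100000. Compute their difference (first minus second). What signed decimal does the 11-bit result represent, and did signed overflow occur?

01000010001 = 529 (signed)
10010100000 = -864 (signed)
Subtract via negate-and-add: invert 10010100000 + 1 = 01101100000 (i.e. 864).
  01000010001
+ 01101100000
= 10101110001
Result 10101110001: MSB = 1 → 1393 − 2048 = -655.
Both addends (after negating the subtrahend) are non-negative but the stored result is negative: signed overflow. The true value 529 − (-864) = 1393 lies outside [-1024, 1023].

-655; overflow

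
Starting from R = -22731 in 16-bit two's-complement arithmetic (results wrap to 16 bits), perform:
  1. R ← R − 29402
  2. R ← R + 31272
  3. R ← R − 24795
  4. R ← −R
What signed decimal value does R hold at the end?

-19880

Start: R = -22731 = 1010011100110101.
R = -22731 − 29402 = -52133; wraps to 13403 = 0011010001011011
R = 13403 + 31272 = 44675; wraps to -20861 = 1010111010000011
R = -20861 − 24795 = -45656; wraps to 19880 = 0100110110101000
R = −(19880) = -19880 = 1011001001011000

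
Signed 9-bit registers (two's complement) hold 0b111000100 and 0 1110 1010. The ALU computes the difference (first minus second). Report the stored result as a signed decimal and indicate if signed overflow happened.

0b111000100 → 111000100 = -60 (signed)
0 1110 1010 → 011101010 = 234 (signed)
Subtract via negate-and-add: invert 011101010 + 1 = 100010110 (i.e. -234).
  111000100
+ 100010110
= 011011010  (discard carry-out 1)
Result 011011010: MSB = 0 → value 218.
Both addends (after negating the subtrahend) are negative but the stored result is non-negative: signed overflow. The true value -60 − 234 = -294 lies outside [-256, 255].

218; overflow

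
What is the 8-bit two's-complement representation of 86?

86 is non-negative, so write it directly in 8 bits: 01010110.

01010110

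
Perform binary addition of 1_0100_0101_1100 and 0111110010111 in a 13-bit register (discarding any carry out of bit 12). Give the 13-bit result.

0001111110011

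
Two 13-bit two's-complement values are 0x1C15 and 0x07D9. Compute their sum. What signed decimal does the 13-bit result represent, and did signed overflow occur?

1006; no overflow

0x1C15 = 1110000010101 = -1003 (signed)
0x07D9 = 0011111011001 = 2009 (signed)
  1110000010101
+ 0011111011001
= 0001111101110  (discard carry-out 1)
Result 0001111101110: MSB = 0 → value 1006.
Addends have opposite signs, so signed overflow cannot occur.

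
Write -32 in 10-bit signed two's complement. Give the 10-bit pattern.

|-32| = 32 = 0000100000 in 10 bits.
Invert the bits: 1111011111. Add 1: 1111100000.
Check: 1111100000 reads as 992 − 1024 = -32.

1111100000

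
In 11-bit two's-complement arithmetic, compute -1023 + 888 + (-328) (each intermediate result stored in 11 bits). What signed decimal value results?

-1023 + 888 = -135 (11101111001)
-135 + (-328) = -463 (11000110001)

-463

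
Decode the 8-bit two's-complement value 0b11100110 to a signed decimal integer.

-26

MSB is 1, so the value is negative.
Unsigned reading: 230. Subtract 2^8 = 256: 230 − 256 = -26.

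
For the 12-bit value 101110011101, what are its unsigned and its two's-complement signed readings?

Unsigned: 101110011101 = 2973.
Signed: MSB=1 → 2973 − 4096 = -1123.

unsigned = 2973, signed = -1123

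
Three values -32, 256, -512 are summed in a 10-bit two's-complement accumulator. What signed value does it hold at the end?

-32 + 256 = 224 (0011100000)
224 + (-512) = -288 (1011100000)

-288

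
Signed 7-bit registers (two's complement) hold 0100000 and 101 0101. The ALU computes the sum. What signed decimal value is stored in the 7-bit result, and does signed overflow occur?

-11; no overflow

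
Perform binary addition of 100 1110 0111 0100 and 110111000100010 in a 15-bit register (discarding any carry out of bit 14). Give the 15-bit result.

  100111001110100
+ 110111000100010
= 011110010010110  (discard carry-out 1)

011110010010110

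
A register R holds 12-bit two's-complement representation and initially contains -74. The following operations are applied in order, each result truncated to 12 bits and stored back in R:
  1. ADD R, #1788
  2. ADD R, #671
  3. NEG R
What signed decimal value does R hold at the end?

Start: R = -74 = 111110110110.
R = -74 + 1788 = 1714 = 011010110010
R = 1714 + 671 = 2385; wraps to -1711 = 100101010001
R = −(-1711) = 1711 = 011010101111

1711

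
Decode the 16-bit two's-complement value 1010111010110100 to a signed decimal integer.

MSB is 1, so the value is negative.
Invert: 0101000101001011. Add 1: 0101000101001100 = 20812. So the value is −20812.

-20812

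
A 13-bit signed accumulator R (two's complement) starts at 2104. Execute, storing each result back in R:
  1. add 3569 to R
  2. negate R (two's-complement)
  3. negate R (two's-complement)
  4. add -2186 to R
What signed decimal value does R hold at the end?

3487

Start: R = 2104 = 0100000111000.
R = 2104 + 3569 = 5673; wraps to -2519 = 1011000101001
R = −(-2519) = 2519 = 0100111010111
R = −(2519) = -2519 = 1011000101001
R = -2519 + (-2186) = -4705; wraps to 3487 = 0110110011111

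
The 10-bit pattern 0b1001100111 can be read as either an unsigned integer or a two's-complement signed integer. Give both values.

unsigned = 615, signed = -409

Unsigned: 1001100111 = 615.
Signed: MSB=1 → 615 − 1024 = -409.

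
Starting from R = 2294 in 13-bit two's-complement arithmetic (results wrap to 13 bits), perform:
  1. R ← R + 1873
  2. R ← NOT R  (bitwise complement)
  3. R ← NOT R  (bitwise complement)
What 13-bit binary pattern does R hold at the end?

Start: R = 2294 = 0100011110110.
R = 2294 + 1873 = 4167; wraps to -4025 = 1000001000111
R = NOT 1000001000111 = 0111110111000 = 4024
R = NOT 0111110111000 = 1000001000111 = -4025

1000001000111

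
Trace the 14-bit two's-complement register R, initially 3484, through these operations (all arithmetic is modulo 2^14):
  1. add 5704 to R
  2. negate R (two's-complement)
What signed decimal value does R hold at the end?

7196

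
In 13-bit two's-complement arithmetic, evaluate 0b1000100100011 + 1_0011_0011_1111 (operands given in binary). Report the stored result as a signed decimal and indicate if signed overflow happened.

1122; overflow

0b1000100100011 → 1000100100011 = -3805 (signed)
1_0011_0011_1111 → 1001100111111 = -3265 (signed)
  1000100100011
+ 1001100111111
= 0010001100010  (discard carry-out 1)
Result 0010001100010: MSB = 0 → value 1122.
Both addends are negative but the stored result is non-negative: signed overflow. The true value -3805 + (-3265) = -7070 lies outside [-4096, 4095].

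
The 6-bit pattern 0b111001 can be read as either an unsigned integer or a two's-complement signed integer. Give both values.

unsigned = 57, signed = -7

Unsigned: 111001 = 57.
Signed: MSB=1 → 57 − 64 = -7.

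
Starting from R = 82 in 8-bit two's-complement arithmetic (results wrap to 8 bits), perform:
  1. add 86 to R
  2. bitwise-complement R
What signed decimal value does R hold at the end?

Start: R = 82 = 01010010.
R = 82 + 86 = 168; wraps to -88 = 10101000
R = NOT 10101000 = 01010111 = 87

87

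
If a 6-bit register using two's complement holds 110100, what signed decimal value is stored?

-12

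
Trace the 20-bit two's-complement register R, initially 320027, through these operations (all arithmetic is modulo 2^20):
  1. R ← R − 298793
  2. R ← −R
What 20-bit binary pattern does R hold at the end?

11111010110100001110

Start: R = 320027 = 01001110001000011011.
R = 320027 − 298793 = 21234 = 00000101001011110010
R = −(21234) = -21234 = 11111010110100001110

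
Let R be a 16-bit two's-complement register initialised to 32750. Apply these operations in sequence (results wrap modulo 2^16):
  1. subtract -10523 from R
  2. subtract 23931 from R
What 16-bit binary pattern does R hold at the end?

Start: R = 32750 = 0111111111101110.
R = 32750 − (-10523) = 43273; wraps to -22263 = 1010100100001001
R = -22263 − 23931 = -46194; wraps to 19342 = 0100101110001110

0100101110001110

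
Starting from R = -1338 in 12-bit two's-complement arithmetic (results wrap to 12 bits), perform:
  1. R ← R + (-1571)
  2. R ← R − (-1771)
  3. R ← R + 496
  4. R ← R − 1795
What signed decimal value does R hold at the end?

1659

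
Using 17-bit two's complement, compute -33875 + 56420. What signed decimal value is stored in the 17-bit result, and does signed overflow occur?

22545; no overflow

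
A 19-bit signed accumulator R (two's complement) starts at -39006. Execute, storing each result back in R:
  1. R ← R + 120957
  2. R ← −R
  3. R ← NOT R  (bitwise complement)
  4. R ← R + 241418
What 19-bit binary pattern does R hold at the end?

Start: R = -39006 = 1110110011110100010.
R = -39006 + 120957 = 81951 = 0010100000000011111
R = −(81951) = -81951 = 1101011111111100001
R = NOT 1101011111111100001 = 0010100000000011110 = 81950
R = 81950 + 241418 = 323368; wraps to -200920 = 1001110111100101000

1001110111100101000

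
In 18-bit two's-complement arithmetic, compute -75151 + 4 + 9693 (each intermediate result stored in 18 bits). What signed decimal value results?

-65454

-75151 + 4 = -75147 (101101101001110101)
-75147 + 9693 = -65454 (110000000001010010)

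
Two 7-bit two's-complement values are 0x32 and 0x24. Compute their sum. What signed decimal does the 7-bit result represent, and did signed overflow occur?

0x32 = 0110010 = 50 (signed)
0x24 = 0100100 = 36 (signed)
  0110010
+ 0100100
= 1010110
Result 1010110: MSB = 1 → 86 − 128 = -42.
Both addends are non-negative but the stored result is negative: signed overflow. The true value 50 + 36 = 86 lies outside [-64, 63].

-42; overflow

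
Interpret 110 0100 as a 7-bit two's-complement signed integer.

MSB is 1, so the value is negative.
Invert: 0011011. Add 1: 0011100 = 28. So the value is −28.

-28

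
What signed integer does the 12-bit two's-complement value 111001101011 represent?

-405

MSB is 1, so the value is negative.
Invert: 000110010100. Add 1: 000110010101 = 405. So the value is −405.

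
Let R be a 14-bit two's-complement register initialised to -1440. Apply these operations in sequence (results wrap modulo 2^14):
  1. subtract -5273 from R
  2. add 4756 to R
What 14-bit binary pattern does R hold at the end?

Start: R = -1440 = 11101001100000.
R = -1440 − (-5273) = 3833 = 00111011111001
R = 3833 + 4756 = 8589; wraps to -7795 = 10000110001101

10000110001101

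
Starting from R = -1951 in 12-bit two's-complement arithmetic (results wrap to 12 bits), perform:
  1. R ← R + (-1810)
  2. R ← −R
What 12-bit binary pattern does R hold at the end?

111010110001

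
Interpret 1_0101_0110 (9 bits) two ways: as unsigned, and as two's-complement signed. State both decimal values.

unsigned = 342, signed = -170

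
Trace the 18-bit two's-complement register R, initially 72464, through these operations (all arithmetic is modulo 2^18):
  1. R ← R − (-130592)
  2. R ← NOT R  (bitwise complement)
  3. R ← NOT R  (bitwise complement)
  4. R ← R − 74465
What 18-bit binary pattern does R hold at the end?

011111011001001111

Start: R = 72464 = 010001101100010000.
R = 72464 − (-130592) = 203056; wraps to -59088 = 110001100100110000
R = NOT 110001100100110000 = 001110011011001111 = 59087
R = NOT 001110011011001111 = 110001100100110000 = -59088
R = -59088 − 74465 = -133553; wraps to 128591 = 011111011001001111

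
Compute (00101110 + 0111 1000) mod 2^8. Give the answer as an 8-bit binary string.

10100110

  00101110
+ 01111000
= 10100110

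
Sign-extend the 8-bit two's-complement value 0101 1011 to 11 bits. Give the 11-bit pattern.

00001011011

MSB of 01011011 is 0; replicate it into the new high bits.
000|01011011 → 00001011011 (still 91).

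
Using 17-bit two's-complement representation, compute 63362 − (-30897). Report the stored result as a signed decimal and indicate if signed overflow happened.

63362 → 01111011110000010
-30897 → 11000011101001111
Subtract via negate-and-add: invert 11000011101001111 + 1 = 00111100010110001 (i.e. 30897).
  01111011110000010
+ 00111100010110001
= 10111000000110011
Result 10111000000110011: MSB = 1 → 94259 − 131072 = -36813.
Both addends (after negating the subtrahend) are non-negative but the stored result is negative: signed overflow. The true value 63362 − (-30897) = 94259 lies outside [-65536, 65535].

-36813; overflow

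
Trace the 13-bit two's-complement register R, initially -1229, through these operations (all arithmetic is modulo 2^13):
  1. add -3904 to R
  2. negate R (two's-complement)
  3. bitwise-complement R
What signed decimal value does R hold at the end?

3058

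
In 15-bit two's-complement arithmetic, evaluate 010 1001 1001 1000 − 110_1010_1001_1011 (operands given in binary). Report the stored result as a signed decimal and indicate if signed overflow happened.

010 1001 1001 1000 → 010100110011000 = 10648 (signed)
110_1010_1001_1011 → 110101010011011 = -5477 (signed)
Subtract via negate-and-add: invert 110101010011011 + 1 = 001010101100101 (i.e. 5477).
  010100110011000
+ 001010101100101
= 011111011111101
Result 011111011111101: MSB = 0 → value 16125.
Both addends (after negating the subtrahend) are non-negative and so is the stored result: no signed overflow.

16125; no overflow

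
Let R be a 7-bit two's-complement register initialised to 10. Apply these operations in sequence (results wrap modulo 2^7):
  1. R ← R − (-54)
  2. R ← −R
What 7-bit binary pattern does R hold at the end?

1000000

Start: R = 10 = 0001010.
R = 10 − (-54) = 64; wraps to -64 = 1000000
R = −(-64) = 64; wraps to -64 = 1000000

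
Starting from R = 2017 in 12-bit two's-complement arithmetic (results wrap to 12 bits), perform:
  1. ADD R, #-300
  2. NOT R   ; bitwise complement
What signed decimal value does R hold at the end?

Start: R = 2017 = 011111100001.
R = 2017 + (-300) = 1717 = 011010110101
R = NOT 011010110101 = 100101001010 = -1718

-1718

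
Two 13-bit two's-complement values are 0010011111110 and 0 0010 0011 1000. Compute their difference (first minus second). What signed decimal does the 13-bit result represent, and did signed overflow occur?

710; no overflow

0010011111110 = 1278 (signed)
0 0010 0011 1000 → 0001000111000 = 568 (signed)
Subtract via negate-and-add: invert 0001000111000 + 1 = 1110111001000 (i.e. -568).
  0010011111110
+ 1110111001000
= 0001011000110  (discard carry-out 1)
Result 0001011000110: MSB = 0 → value 710.
Addends (after negating the subtrahend) have opposite signs, so signed overflow cannot occur.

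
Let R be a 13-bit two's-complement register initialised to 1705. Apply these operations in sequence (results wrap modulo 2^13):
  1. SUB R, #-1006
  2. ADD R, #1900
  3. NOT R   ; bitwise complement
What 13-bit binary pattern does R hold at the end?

0110111111100

Start: R = 1705 = 0011010101001.
R = 1705 − (-1006) = 2711 = 0101010010111
R = 2711 + 1900 = 4611; wraps to -3581 = 1001000000011
R = NOT 1001000000011 = 0110111111100 = 3580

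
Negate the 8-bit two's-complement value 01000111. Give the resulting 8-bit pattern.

10111001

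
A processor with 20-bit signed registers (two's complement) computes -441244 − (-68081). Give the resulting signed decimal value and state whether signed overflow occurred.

-373163; no overflow

-441244 → 10010100010001100100
-68081 → 11101111011000001111
Subtract via negate-and-add: invert 11101111011000001111 + 1 = 00010000100111110001 (i.e. 68081).
  10010100010001100100
+ 00010000100111110001
= 10100100111001010101
Result 10100100111001010101: MSB = 1 → 675413 − 1048576 = -373163.
Addends (after negating the subtrahend) have opposite signs, so signed overflow cannot occur.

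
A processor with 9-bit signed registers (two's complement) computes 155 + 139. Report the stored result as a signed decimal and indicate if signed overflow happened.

-218; overflow

155 → 010011011
139 → 010001011
  010011011
+ 010001011
= 100100110
Result 100100110: MSB = 1 → 294 − 512 = -218.
Both addends are non-negative but the stored result is negative: signed overflow. The true value 155 + 139 = 294 lies outside [-256, 255].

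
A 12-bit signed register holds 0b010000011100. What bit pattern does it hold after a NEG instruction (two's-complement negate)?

101111100100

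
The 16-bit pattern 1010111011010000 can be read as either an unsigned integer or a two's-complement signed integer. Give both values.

unsigned = 44752, signed = -20784

Unsigned: 1010111011010000 = 44752.
Signed: MSB=1 → 44752 − 65536 = -20784.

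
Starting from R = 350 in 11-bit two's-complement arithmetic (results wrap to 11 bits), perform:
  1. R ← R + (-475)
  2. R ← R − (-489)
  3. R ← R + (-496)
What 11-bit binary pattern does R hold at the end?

Start: R = 350 = 00101011110.
R = 350 + (-475) = -125 = 11110000011
R = -125 − (-489) = 364 = 00101101100
R = 364 + (-496) = -132 = 11101111100

11101111100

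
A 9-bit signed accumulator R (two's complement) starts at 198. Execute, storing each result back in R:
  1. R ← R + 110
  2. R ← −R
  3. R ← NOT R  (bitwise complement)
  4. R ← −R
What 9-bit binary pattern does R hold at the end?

011001101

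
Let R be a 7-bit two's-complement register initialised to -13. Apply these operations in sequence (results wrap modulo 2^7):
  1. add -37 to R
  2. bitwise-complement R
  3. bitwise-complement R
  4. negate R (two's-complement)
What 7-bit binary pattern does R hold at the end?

0110010

Start: R = -13 = 1110011.
R = -13 + (-37) = -50 = 1001110
R = NOT 1001110 = 0110001 = 49
R = NOT 0110001 = 1001110 = -50
R = −(-50) = 50 = 0110010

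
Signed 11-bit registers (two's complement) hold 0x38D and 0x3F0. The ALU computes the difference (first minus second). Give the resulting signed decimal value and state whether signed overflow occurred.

0x38D = 01110001101 = 909 (signed)
0x3F0 = 01111110000 = 1008 (signed)
Subtract via negate-and-add: invert 01111110000 + 1 = 10000010000 (i.e. -1008).
  01110001101
+ 10000010000
= 11110011101
Result 11110011101: MSB = 1 → 1949 − 2048 = -99.
Addends (after negating the subtrahend) have opposite signs, so signed overflow cannot occur.

-99; no overflow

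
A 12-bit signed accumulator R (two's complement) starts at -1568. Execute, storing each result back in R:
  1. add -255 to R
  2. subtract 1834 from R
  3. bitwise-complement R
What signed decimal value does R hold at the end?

-440

Start: R = -1568 = 100111100000.
R = -1568 + (-255) = -1823 = 100011100001
R = -1823 − 1834 = -3657; wraps to 439 = 000110110111
R = NOT 000110110111 = 111001001000 = -440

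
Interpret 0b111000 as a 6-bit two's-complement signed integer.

-8

MSB is 1, so the value is negative.
Unsigned reading: 56. Subtract 2^6 = 64: 56 − 64 = -8.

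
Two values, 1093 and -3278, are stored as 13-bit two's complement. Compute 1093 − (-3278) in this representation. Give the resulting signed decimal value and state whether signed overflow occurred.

-3821; overflow

1093 → 0010001000101
-3278 → 1001100110010
Subtract via negate-and-add: invert 1001100110010 + 1 = 0110011001110 (i.e. 3278).
  0010001000101
+ 0110011001110
= 1000100010011
Result 1000100010011: MSB = 1 → 4371 − 8192 = -3821.
Both addends (after negating the subtrahend) are non-negative but the stored result is negative: signed overflow. The true value 1093 − (-3278) = 4371 lies outside [-4096, 4095].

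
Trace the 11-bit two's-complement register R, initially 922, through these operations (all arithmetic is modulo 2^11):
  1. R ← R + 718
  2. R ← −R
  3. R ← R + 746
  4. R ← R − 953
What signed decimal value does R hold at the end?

201

Start: R = 922 = 01110011010.
R = 922 + 718 = 1640; wraps to -408 = 11001101000
R = −(-408) = 408 = 00110011000
R = 408 + 746 = 1154; wraps to -894 = 10010000010
R = -894 − 953 = -1847; wraps to 201 = 00011001001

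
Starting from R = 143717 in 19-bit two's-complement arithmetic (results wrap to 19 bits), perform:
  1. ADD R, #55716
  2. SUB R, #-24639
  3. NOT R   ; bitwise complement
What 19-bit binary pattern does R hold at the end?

1001001010010110111

Start: R = 143717 = 0100011000101100101.
R = 143717 + 55716 = 199433 = 0110000101100001001
R = 199433 − (-24639) = 224072 = 0110110101101001000
R = NOT 0110110101101001000 = 1001001010010110111 = -224073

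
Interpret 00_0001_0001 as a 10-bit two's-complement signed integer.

17

MSB is 0, so the value is non-negative: 0000010001 = 17.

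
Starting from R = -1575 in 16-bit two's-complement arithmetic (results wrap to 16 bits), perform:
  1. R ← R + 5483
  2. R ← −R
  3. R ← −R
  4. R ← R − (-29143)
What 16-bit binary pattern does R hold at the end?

Start: R = -1575 = 1111100111011001.
R = -1575 + 5483 = 3908 = 0000111101000100
R = −(3908) = -3908 = 1111000010111100
R = −(-3908) = 3908 = 0000111101000100
R = 3908 − (-29143) = 33051; wraps to -32485 = 1000000100011011

1000000100011011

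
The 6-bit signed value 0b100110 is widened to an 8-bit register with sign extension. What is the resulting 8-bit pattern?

11100110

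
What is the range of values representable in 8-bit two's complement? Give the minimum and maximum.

Minimum: −2^7 = -128.
Maximum: 2^7 − 1 = 127.

min = -128, max = 127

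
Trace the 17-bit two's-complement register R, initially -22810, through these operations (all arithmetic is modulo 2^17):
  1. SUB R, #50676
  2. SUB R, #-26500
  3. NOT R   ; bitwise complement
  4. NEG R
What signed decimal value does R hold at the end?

Start: R = -22810 = 11010011011100110.
R = -22810 − 50676 = -73486; wraps to 57586 = 01110000011110010
R = 57586 − (-26500) = 84086; wraps to -46986 = 10100100001110110
R = NOT 10100100001110110 = 01011011110001001 = 46985
R = −(46985) = -46985 = 10100100001110111

-46985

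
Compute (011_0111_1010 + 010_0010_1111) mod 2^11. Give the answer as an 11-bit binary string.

10110101001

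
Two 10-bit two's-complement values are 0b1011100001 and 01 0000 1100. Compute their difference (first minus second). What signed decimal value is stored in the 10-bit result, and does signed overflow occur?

469; overflow

0b1011100001 → 1011100001 = -287 (signed)
01 0000 1100 → 0100001100 = 268 (signed)
Subtract via negate-and-add: invert 0100001100 + 1 = 1011110100 (i.e. -268).
  1011100001
+ 1011110100
= 0111010101  (discard carry-out 1)
Result 0111010101: MSB = 0 → value 469.
Both addends (after negating the subtrahend) are negative but the stored result is non-negative: signed overflow. The true value -287 − 268 = -555 lies outside [-512, 511].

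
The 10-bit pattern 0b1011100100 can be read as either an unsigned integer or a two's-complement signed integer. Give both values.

Unsigned: 1011100100 = 740.
Signed: MSB=1 → 740 − 1024 = -284.

unsigned = 740, signed = -284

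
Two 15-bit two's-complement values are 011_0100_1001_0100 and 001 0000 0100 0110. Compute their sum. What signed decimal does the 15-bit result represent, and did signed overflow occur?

-15142; overflow

011_0100_1001_0100 → 011010010010100 = 13460 (signed)
001 0000 0100 0110 → 001000001000110 = 4166 (signed)
  011010010010100
+ 001000001000110
= 100010011011010
Result 100010011011010: MSB = 1 → 17626 − 32768 = -15142.
Both addends are non-negative but the stored result is negative: signed overflow. The true value 13460 + 4166 = 17626 lies outside [-16384, 16383].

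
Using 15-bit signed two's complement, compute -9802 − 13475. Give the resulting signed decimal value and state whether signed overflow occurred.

-9802 → 101100110110110
13475 → 011010010100011
Subtract via negate-and-add: invert 011010010100011 + 1 = 100101101011101 (i.e. -13475).
  101100110110110
+ 100101101011101
= 010010100010011  (discard carry-out 1)
Result 010010100010011: MSB = 0 → value 9491.
Both addends (after negating the subtrahend) are negative but the stored result is non-negative: signed overflow. The true value -9802 − 13475 = -23277 lies outside [-16384, 16383].

9491; overflow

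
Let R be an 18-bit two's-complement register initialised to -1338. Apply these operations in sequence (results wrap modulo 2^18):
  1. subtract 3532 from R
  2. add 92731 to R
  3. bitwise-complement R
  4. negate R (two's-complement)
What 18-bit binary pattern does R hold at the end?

010101011100110110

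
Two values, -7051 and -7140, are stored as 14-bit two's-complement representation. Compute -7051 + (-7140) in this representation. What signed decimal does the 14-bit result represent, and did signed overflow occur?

-7051 → 10010001110101
-7140 → 10010000011100
  10010001110101
+ 10010000011100
= 00100010010001  (discard carry-out 1)
Result 00100010010001: MSB = 0 → value 2193.
Both addends are negative but the stored result is non-negative: signed overflow. The true value -7051 + (-7140) = -14191 lies outside [-8192, 8191].

2193; overflow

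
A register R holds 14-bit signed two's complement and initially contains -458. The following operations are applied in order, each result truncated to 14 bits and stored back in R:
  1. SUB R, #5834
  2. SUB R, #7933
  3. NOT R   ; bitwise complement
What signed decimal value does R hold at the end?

Start: R = -458 = 11111000110110.
R = -458 − 5834 = -6292 = 10011101101100
R = -6292 − 7933 = -14225; wraps to 2159 = 00100001101111
R = NOT 00100001101111 = 11011110010000 = -2160

-2160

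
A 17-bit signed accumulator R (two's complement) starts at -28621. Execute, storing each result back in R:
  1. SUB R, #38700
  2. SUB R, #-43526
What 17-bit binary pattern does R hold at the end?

11010001100001101

Start: R = -28621 = 11001000000110011.
R = -28621 − 38700 = -67321; wraps to 63751 = 01111100100000111
R = 63751 − (-43526) = 107277; wraps to -23795 = 11010001100001101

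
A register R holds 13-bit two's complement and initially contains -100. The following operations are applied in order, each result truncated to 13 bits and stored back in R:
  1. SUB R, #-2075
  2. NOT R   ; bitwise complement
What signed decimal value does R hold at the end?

-1976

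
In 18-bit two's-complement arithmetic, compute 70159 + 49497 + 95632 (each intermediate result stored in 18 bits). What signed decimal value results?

-46856

70159 + 49497 = 119656 (011101001101101000)
119656 + 95632 = 215288 → wraps to -46856 (110100100011111000)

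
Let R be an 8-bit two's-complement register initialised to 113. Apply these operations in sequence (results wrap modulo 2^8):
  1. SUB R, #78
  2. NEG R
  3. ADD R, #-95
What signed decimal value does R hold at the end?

126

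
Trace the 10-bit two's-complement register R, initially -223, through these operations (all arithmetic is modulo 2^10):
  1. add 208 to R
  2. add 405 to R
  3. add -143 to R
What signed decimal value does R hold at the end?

Start: R = -223 = 1100100001.
R = -223 + 208 = -15 = 1111110001
R = -15 + 405 = 390 = 0110000110
R = 390 + (-143) = 247 = 0011110111

247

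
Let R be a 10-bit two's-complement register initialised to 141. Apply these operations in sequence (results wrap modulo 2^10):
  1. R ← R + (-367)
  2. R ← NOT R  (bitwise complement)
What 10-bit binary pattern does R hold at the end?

Start: R = 141 = 0010001101.
R = 141 + (-367) = -226 = 1100011110
R = NOT 1100011110 = 0011100001 = 225

0011100001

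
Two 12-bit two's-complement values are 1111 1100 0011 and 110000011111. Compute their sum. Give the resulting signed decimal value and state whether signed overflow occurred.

-1054; no overflow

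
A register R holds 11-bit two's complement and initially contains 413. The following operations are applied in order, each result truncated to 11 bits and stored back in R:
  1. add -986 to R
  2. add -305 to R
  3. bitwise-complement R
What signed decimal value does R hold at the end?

877

Start: R = 413 = 00110011101.
R = 413 + (-986) = -573 = 10111000011
R = -573 + (-305) = -878 = 10010010010
R = NOT 10010010010 = 01101101101 = 877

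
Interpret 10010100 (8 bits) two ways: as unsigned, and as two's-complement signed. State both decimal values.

unsigned = 148, signed = -108

Unsigned: 10010100 = 148.
Signed: MSB=1 → 148 − 256 = -108.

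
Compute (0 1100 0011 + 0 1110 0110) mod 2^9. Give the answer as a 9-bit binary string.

  011000011
+ 011100110
= 110101001

110101001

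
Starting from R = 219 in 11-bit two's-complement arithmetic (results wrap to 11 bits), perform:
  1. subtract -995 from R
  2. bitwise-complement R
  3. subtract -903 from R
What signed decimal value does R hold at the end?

-312

Start: R = 219 = 00011011011.
R = 219 − (-995) = 1214; wraps to -834 = 10010111110
R = NOT 10010111110 = 01101000001 = 833
R = 833 − (-903) = 1736; wraps to -312 = 11011001000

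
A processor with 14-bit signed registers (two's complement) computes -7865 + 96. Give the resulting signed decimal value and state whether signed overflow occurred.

-7769; no overflow

-7865 → 10000101000111
96 → 00000001100000
  10000101000111
+ 00000001100000
= 10000110100111
Result 10000110100111: MSB = 1 → 8615 − 16384 = -7769.
Addends have opposite signs, so signed overflow cannot occur.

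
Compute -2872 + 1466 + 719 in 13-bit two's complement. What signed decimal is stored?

-687

-2872 + 1466 = -1406 (1101010000010)
-1406 + 719 = -687 (1110101010001)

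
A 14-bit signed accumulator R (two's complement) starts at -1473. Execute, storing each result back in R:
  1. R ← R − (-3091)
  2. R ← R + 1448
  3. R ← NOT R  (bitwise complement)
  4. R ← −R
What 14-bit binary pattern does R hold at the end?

00101111111011

Start: R = -1473 = 11101000111111.
R = -1473 − (-3091) = 1618 = 00011001010010
R = 1618 + 1448 = 3066 = 00101111111010
R = NOT 00101111111010 = 11010000000101 = -3067
R = −(-3067) = 3067 = 00101111111011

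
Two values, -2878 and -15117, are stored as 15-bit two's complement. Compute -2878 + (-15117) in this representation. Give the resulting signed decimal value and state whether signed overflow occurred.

14773; overflow

-2878 → 111010011000010
-15117 → 100010011110011
  111010011000010
+ 100010011110011
= 011100110110101  (discard carry-out 1)
Result 011100110110101: MSB = 0 → value 14773.
Both addends are negative but the stored result is non-negative: signed overflow. The true value -2878 + (-15117) = -17995 lies outside [-16384, 16383].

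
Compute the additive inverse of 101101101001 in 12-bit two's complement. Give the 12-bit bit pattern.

010010010111

Invert: 010010010110. Add 1: 010010010111.
Check: 101101101001 = -1175, 010010010111 = 1175.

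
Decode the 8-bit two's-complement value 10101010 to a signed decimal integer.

MSB is 1, so the value is negative.
Unsigned reading: 170. Subtract 2^8 = 256: 170 − 256 = -86.

-86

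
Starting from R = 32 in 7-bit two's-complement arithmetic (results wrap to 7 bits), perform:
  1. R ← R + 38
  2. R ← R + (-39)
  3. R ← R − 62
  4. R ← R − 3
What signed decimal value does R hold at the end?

-34

Start: R = 32 = 0100000.
R = 32 + 38 = 70; wraps to -58 = 1000110
R = -58 + (-39) = -97; wraps to 31 = 0011111
R = 31 − 62 = -31 = 1100001
R = -31 − 3 = -34 = 1011110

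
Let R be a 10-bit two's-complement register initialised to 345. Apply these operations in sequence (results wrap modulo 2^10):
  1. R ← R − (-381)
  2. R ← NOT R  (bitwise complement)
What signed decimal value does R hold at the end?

297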